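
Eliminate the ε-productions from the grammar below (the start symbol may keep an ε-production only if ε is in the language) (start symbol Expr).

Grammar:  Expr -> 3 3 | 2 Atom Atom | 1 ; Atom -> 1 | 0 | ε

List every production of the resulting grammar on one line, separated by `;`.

Expr -> 3 3 | 2 Atom Atom | 2 Atom | 2 | 1; Atom -> 1 | 0

The nullable symbols are {Atom}.
ε ∉ L(G), so no ε-production is kept.
Expand every rule over subsets of its nullable positions: Expr → 2 Atom Atom gives 2 Atom Atom | 2 Atom | 2.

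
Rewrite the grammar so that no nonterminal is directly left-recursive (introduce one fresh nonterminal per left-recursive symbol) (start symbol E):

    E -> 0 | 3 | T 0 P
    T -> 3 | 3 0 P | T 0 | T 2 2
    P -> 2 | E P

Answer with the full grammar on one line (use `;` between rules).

E -> 0 | 3 | T 0 P; T -> 3 T' | 3 0 P T'; P -> 2 | E P; T' -> 0 T' | 2 2 T' | ε

T is directly left-recursive.
For T: α = {0, 2 2}, β = {3, 3 0 P}. Rewrite as T → β T' and T' → α T' | ε.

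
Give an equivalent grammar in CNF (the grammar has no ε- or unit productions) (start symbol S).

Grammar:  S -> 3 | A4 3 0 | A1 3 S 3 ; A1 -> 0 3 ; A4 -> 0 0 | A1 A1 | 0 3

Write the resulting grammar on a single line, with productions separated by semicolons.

S -> 3 | A4 Y1 | A1 Y2; A1 -> X2 X1; A4 -> X2 X2 | A1 A1 | X2 X1; X1 -> 3; X2 -> 0; Y1 -> X1 X2; Y2 -> X1 Y3; Y3 -> S X1

Introduce a nonterminal for each terminal appearing in a rule of length ≥ 2: X1 → 3, X2 → 0.
Binarize each right-hand side of length ≥ 3 by chaining fresh nonterminals (Y1, Y2, …): affected rules were S → A4 X1 X2; S → A1 X1 S X1.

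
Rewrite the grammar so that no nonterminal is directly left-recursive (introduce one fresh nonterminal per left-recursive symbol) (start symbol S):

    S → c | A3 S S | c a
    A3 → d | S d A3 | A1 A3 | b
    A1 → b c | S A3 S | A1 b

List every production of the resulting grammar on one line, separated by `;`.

S → c | A3 S S | c a; A3 → d | S d A3 | A1 A3 | b; A1 → b c A1' | S A3 S A1'; A1' → b A1' | ε

A1 is directly left-recursive.
For A1: α = {b}, β = {b c, S A3 S}. Rewrite as A1 → β A1' and A1' → α A1' | ε.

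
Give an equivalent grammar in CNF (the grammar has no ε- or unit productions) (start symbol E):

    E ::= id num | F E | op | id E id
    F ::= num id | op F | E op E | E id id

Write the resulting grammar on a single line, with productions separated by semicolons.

E ::= X1 X2 | F E | op | X1 Y1; F ::= X2 X1 | X3 F | E Y2 | E Y3; X1 ::= id; X2 ::= num; X3 ::= op; Y1 ::= E X1; Y2 ::= X3 E; Y3 ::= X1 X1

Introduce a nonterminal for each terminal appearing in a rule of length ≥ 2: X1 → id, X2 → num, X3 → op.
Binarize each right-hand side of length ≥ 3 by chaining fresh nonterminals (Y1, Y2, …): affected rules were E → X1 E X1; F → E X3 E; F → E X1 X1.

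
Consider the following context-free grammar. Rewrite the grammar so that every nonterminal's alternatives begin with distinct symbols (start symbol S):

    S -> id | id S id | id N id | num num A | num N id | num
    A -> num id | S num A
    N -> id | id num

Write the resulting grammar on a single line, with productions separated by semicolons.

S has alternatives sharing prefix 'id': factor to S → id S' with S' → ε | S id | N id.
S has alternatives sharing prefix 'num': factor to S → num S'' with S'' → num A | N id | ε.
N has alternatives sharing prefix 'id': factor to N → id N' with N' → ε | num.

S -> id S' | num S''; A -> num id | S num A; N -> id N'; S' -> eps | S id | N id; S'' -> num A | N id | eps; N' -> eps | num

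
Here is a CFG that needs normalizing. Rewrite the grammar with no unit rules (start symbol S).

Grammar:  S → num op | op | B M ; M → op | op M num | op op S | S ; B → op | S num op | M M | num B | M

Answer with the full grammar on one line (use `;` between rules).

S → num op | op | B M; M → num op | op | B M | op M num | op op S; B → op | S num op | M M | num B | num op | B M | op M num | op op S

Unit pairs: B ⇒* {M, S}; M ⇒* {S}.
For every A with A ⇒* B via unit rules, add B's non-unit alternatives to A; then delete every rule of the form X → Y.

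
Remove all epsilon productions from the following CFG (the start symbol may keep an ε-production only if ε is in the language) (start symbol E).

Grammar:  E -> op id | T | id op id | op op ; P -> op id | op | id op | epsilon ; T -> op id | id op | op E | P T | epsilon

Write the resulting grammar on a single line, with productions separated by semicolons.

Nullable set = {E, P, T}.
ε ∈ L(G) since E is nullable, so keep E → ε.
Add the nullable-subset variants: T → op E gives op E | op. T → P T gives P T | P.

E -> op id | T | id op id | op op | ε; P -> op id | op | id op; T -> op id | id op | op E | op | P T | P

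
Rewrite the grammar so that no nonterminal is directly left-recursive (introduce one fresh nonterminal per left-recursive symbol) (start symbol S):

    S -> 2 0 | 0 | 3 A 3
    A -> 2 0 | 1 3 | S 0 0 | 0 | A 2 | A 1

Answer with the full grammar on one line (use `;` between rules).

S -> 2 0 | 0 | 3 A 3; A -> 2 0 A' | 1 3 A' | S 0 0 A' | 0 A'; A' -> 2 A' | 1 A' | epsilon

Directly left-recursive nonterminal: A.
For A: α = {2, 1}, β = {2 0, 1 3, S 0 0, 0}. Rewrite as A → β A' and A' → α A' | ε.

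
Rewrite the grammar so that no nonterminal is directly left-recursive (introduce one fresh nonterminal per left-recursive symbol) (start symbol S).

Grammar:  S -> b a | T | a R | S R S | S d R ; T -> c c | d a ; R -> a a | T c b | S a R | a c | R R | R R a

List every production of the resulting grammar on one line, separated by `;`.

Directly left-recursive nonterminals: S, R.
For S: α = {R S, d R}, β = {b a, T, a R}. Rewrite as S → β S' and S' → α S' | ε.
For R: α = {R, R a}, β = {a a, T c b, S a R, a c}. Rewrite as R → β R' and R' → α R' | ε.

S -> b a S' | T S' | a R S'; T -> c c | d a; R -> a a R' | T c b R' | S a R R' | a c R'; S' -> R S S' | d R S' | ε; R' -> R R' | R a R' | ε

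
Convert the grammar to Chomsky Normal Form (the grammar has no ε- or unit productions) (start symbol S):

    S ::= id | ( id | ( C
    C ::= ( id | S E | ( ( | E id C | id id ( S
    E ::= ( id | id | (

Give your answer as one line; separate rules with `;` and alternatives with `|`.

Introduce a nonterminal for each terminal appearing in a rule of length ≥ 2: X1 → (, X2 → id.
Binarize each right-hand side of length ≥ 3 by chaining fresh nonterminals (Y1, Y2, …): affected rules were C → E X2 C; C → X2 X2 X1 S.

S ::= id | X1 X2 | X1 C; C ::= X1 X2 | S E | X1 X1 | E Y1 | X2 Y2; E ::= X1 X2 | id | (; X1 ::= (; X2 ::= id; Y1 ::= X2 C; Y2 ::= X2 Y3; Y3 ::= X1 S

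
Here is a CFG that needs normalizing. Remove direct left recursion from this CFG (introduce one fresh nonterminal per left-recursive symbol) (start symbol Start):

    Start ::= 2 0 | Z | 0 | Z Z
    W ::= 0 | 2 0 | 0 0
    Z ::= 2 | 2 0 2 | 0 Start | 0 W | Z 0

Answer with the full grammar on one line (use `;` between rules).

Z is directly left-recursive.
For Z: α = {0}, β = {2, 2 0 2, 0 Start, 0 W}. Rewrite as Z → β Z1 and Z1 → α Z1 | ε.

Start ::= 2 0 | Z | 0 | Z Z; W ::= 0 | 2 0 | 0 0; Z ::= 2 Z1 | 2 0 2 Z1 | 0 Start Z1 | 0 W Z1; Z1 ::= 0 Z1 | ε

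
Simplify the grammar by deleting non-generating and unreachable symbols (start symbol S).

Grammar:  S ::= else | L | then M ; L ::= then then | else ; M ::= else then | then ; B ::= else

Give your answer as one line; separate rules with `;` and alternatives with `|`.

S ::= else | L | then M; L ::= then then | else; M ::= else then | then

Generating nonterminals: {B, L, M, S}.
Reachable from S after that: {L, M, S}.
Removed useless symbols: {B} and every production mentioning them.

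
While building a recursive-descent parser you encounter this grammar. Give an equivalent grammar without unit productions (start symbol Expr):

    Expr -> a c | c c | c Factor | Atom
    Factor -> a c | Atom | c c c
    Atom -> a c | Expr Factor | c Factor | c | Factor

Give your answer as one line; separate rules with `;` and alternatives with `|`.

Expr -> a c | Expr Factor | c Factor | c | c c c | c c; Factor -> a c | Expr Factor | c Factor | c | c c c; Atom -> a c | Expr Factor | c Factor | c | c c c

Unit pairs: Atom ⇒* {Factor}; Expr ⇒* {Atom, Factor}; Factor ⇒* {Atom}.
For each unit pair (A, B), copy every non-unit production of B to A, then drop all unit productions.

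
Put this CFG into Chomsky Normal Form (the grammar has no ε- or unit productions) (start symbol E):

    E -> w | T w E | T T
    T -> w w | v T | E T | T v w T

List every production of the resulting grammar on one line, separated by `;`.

E -> w | T Y1 | T T; T -> X1 X1 | X2 T | E T | T Y2; X1 -> w; X2 -> v; Y1 -> X1 E; Y2 -> X2 Y3; Y3 -> X1 T

Introduce a nonterminal for each terminal appearing in a rule of length ≥ 2: X1 → w, X2 → v.
Binarize each right-hand side of length ≥ 3 by chaining fresh nonterminals (Y1, Y2, …): affected rules were E → T X1 E; T → T X2 X1 T.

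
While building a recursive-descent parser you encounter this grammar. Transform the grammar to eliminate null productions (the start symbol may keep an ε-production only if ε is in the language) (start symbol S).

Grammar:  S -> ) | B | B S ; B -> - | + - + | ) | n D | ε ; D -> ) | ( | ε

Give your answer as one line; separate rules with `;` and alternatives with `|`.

Nullable set = {B, D, S}.
ε ∈ L(G) since S is nullable, so keep S → ε.
Expand every rule over subsets of its nullable positions: B → n D gives n D | n.

S -> ) | B | B S | ε; B -> - | + - + | ) | n D | n; D -> ) | (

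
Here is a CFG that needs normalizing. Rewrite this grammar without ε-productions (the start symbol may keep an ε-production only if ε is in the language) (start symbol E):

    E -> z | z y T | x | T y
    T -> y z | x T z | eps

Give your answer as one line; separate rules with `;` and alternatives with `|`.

Nullable nonterminals: {T}.
ε ∉ L(G), so no ε-production is kept.
Expand every rule over subsets of its nullable positions: E → z y T gives z y T | z y. E → T y gives T y | y. T → x T z gives x T z | x z.

E -> z | z y T | z y | x | T y | y; T -> y z | x T z | x z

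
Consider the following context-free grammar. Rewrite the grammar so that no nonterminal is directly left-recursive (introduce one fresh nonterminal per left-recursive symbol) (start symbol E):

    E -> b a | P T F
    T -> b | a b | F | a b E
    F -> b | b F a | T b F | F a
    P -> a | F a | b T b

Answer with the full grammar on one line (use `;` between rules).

F is directly left-recursive.
For F: α = {a}, β = {b, b F a, T b F}. Rewrite as F → β F' and F' → α F' | ε.

E -> b a | P T F; T -> b | a b | F | a b E; F -> b F' | b F a F' | T b F F'; P -> a | F a | b T b; F' -> a F' | ε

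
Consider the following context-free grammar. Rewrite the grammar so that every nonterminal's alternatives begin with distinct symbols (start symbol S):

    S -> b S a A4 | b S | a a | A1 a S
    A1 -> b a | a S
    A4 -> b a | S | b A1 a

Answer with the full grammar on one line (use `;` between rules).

S -> a a | A1 a S | b S S'; A1 -> b a | a S; A4 -> S | b A4'; S' -> a A4 | ε; A4' -> a | A1 a

S has alternatives sharing prefix 'b S': factor to S → b S S' with S' → a A4 | ε.
A4 has alternatives sharing prefix 'b': factor to A4 → b A4' with A4' → a | A1 a.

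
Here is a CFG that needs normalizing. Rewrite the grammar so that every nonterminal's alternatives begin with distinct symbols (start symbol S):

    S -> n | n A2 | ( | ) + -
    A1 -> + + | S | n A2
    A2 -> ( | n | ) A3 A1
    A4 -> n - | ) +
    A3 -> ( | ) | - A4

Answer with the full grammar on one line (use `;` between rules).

S has alternatives sharing prefix 'n': factor to S → n S' with S' → ε | A2.

S -> ( | ) + - | n S'; A1 -> + + | S | n A2; A2 -> ( | n | ) A3 A1; A4 -> n - | ) +; A3 -> ( | ) | - A4; S' -> ε | A2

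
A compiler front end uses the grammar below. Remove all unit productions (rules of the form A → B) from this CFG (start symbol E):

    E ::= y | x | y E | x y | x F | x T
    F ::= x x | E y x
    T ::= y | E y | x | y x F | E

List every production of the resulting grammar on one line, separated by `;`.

Unit pairs: T ⇒* {E}.
Replace each nonterminal's rules with the union of the non-unit rules of every nonterminal it unit-derives.

E ::= y | x | y E | x y | x F | x T; F ::= x x | E y x; T ::= y | x | y E | x y | x F | x T | E y | y x F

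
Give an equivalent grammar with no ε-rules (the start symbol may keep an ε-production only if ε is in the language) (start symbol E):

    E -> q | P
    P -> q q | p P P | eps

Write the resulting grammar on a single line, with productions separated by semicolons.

E -> q | P | ε; P -> q q | p P P | p P | p

Nullable nonterminals: {E, P}.
ε ∈ L(G) since E is nullable, so keep E → ε.
Add the nullable-subset variants: P → p P P gives p P P | p P | p.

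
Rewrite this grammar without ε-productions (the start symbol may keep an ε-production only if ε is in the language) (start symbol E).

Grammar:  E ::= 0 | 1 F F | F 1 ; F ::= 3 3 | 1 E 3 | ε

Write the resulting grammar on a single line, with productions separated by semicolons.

E ::= 0 | 1 F F | 1 F | 1 | F 1; F ::= 3 3 | 1 E 3

The nullable symbols are {F}.
ε ∉ L(G), so no ε-production is kept.
For each production, add variants omitting each subset of nullable occurrences: E → 1 F F gives 1 F F | 1 F | 1.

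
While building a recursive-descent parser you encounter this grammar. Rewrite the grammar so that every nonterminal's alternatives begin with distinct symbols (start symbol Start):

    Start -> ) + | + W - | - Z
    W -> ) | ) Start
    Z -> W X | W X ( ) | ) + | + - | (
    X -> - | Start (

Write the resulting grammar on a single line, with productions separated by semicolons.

Start -> ) + | + W - | - Z; W -> ) W1; Z -> ) + | + - | ( | W X Z1; X -> - | Start (; W1 -> ε | Start; Z1 -> ε | ( )

W has alternatives sharing prefix ')': factor to W → ) W1 with W1 → ε | Start.
Z has alternatives sharing prefix 'W X': factor to Z → W X Z1 with Z1 → ε | ( ).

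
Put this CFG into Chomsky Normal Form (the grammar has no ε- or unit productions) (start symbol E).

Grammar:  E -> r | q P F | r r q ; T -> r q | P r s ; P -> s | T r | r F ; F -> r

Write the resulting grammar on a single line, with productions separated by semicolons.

E -> r | X1 Y1 | X2 Y2; T -> X2 X1 | P Y3; P -> s | T X2 | X2 F; F -> r; X1 -> q; X2 -> r; X3 -> s; Y1 -> P F; Y2 -> X2 X1; Y3 -> X2 X3

Introduce a nonterminal for each terminal appearing in a rule of length ≥ 2: X1 → q, X2 → r, X3 → s.
Binarize each right-hand side of length ≥ 3 by chaining fresh nonterminals (Y1, Y2, …): affected rules were E → X1 P F; E → X2 X2 X1; T → P X2 X3.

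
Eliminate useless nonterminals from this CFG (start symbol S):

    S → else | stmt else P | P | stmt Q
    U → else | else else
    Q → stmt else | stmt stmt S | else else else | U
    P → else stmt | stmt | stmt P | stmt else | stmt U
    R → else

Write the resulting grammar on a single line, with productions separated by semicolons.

Generating nonterminals: {P, Q, R, S, U}.
Reachable from S after that: {P, Q, S, U}.
Removed useless symbols: {R} and every production mentioning them.

S → else | stmt else P | P | stmt Q; U → else | else else; Q → stmt else | stmt stmt S | else else else | U; P → else stmt | stmt | stmt P | stmt else | stmt U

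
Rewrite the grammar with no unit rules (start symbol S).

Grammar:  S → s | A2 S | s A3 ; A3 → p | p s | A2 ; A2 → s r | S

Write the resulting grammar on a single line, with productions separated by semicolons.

S → s | A2 S | s A3; A3 → s r | s | A2 S | s A3 | p | p s; A2 → s r | s | A2 S | s A3

Unit pairs: A2 ⇒* {S}; A3 ⇒* {A2, S}.
For each unit pair (A, B), copy every non-unit production of B to A, then drop all unit productions.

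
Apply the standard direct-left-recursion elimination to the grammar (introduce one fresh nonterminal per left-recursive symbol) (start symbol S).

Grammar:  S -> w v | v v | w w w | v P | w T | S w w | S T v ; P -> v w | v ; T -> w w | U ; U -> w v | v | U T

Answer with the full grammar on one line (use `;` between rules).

S -> w v S' | v v S' | w w w S' | v P S' | w T S'; P -> v w | v; T -> w w | U; U -> w v U' | v U'; S' -> w w S' | T v S' | ε; U' -> T U' | ε

Left recursion appears on S, U.
For S: α = {w w, T v}, β = {w v, v v, w w w, v P, w T}. Rewrite as S → β S' and S' → α S' | ε.
For U: α = {T}, β = {w v, v}. Rewrite as U → β U' and U' → α U' | ε.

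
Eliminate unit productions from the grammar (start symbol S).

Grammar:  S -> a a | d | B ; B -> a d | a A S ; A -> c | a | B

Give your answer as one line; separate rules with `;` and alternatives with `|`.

Unit pairs: A ⇒* {B}; S ⇒* {B}.
For every A with A ⇒* B via unit rules, add B's non-unit alternatives to A; then delete every rule of the form X → Y.

S -> a d | a A S | a a | d; B -> a d | a A S; A -> a d | a A S | c | a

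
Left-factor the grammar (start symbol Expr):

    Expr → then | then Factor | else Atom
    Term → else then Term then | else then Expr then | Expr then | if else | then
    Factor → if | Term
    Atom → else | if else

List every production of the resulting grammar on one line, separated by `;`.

Expr has alternatives sharing prefix 'then': factor to Expr → then Expr1 with Expr1 → ε | Factor.
Term has alternatives sharing prefix 'else then': factor to Term → else then Term1 with Term1 → Term then | Expr then.

Expr → else Atom | then Expr1; Term → Expr then | if else | then | else then Term1; Factor → if | Term; Atom → else | if else; Expr1 → ε | Factor; Term1 → Term then | Expr then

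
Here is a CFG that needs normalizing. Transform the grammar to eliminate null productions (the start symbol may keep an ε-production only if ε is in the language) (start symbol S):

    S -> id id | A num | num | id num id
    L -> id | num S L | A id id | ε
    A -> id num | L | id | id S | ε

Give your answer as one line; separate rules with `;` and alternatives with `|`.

The nullable symbols are {A, L}.
ε ∉ L(G), so no ε-production is kept.
For each production, add variants omitting each subset of nullable occurrences: S → A num gives A num | num. L → num S L gives num S L | num S. L → A id id gives A id id | id id.

S -> id id | A num | num | id num id; L -> id | num S L | num S | A id id | id id; A -> id num | L | id | id S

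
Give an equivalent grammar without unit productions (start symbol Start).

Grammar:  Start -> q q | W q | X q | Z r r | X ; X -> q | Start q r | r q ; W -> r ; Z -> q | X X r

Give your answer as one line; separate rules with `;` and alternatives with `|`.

Start -> q q | W q | X q | Z r r | q | Start q r | r q; X -> q | Start q r | r q; W -> r; Z -> q | X X r

Unit pairs: Start ⇒* {X}.
Replace each nonterminal's rules with the union of the non-unit rules of every nonterminal it unit-derives.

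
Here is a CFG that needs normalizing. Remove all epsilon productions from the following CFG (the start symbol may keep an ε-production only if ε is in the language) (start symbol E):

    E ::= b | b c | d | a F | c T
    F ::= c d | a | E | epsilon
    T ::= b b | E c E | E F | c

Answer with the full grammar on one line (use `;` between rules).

E ::= b | b c | d | a F | a | c T; F ::= c d | a | E; T ::= b b | E c E | E F | E | c

Nullable set = {F}.
ε ∉ L(G), so no ε-production is kept.
For each production, add variants omitting each subset of nullable occurrences: E → a F gives a F | a. T → E F gives E F | E.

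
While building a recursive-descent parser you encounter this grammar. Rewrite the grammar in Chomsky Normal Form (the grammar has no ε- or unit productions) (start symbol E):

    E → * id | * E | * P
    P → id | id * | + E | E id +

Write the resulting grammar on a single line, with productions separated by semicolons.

Introduce a nonterminal for each terminal appearing in a rule of length ≥ 2: X1 → *, X2 → id, X3 → +.
Binarize each right-hand side of length ≥ 3 by chaining fresh nonterminals (Y1, Y2, …): affected rules were P → E X2 X3.

E → X1 X2 | X1 E | X1 P; P → id | X2 X1 | X3 E | E Y1; X1 → *; X2 → id; X3 → +; Y1 → X2 X3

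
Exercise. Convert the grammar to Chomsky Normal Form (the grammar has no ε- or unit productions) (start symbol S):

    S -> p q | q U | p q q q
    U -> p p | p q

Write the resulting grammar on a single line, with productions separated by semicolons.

S -> X1 X2 | X2 U | X1 Y1; U -> X1 X1 | X1 X2; X1 -> p; X2 -> q; Y1 -> X2 Y2; Y2 -> X2 X2

Introduce a nonterminal for each terminal appearing in a rule of length ≥ 2: X1 → p, X2 → q.
Binarize each right-hand side of length ≥ 3 by chaining fresh nonterminals (Y1, Y2, …): affected rules were S → X1 X2 X2 X2.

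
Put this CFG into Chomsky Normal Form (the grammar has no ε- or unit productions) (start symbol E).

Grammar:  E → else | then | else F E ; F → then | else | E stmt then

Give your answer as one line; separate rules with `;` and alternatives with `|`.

E → else | then | X1 Y1; F → then | else | E Y2; X1 → else; X2 → stmt; X3 → then; Y1 → F E; Y2 → X2 X3

Introduce a nonterminal for each terminal appearing in a rule of length ≥ 2: X1 → else, X2 → stmt, X3 → then.
Binarize each right-hand side of length ≥ 3 by chaining fresh nonterminals (Y1, Y2, …): affected rules were E → X1 F E; F → E X2 X3.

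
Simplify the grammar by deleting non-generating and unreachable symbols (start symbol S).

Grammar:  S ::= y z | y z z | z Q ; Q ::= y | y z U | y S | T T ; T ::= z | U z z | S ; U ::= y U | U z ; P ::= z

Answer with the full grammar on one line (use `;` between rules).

Generating nonterminals: {P, Q, S, T}.
Reachable from S after that: {Q, S, T}.
Removed useless symbols: {P, U} and every production mentioning them.

S ::= y z | y z z | z Q; Q ::= y | y S | T T; T ::= z | S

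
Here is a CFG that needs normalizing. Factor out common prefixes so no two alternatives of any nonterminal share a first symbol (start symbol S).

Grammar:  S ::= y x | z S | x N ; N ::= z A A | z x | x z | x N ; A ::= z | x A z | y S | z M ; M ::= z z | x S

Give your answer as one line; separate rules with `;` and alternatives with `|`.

N has alternatives sharing prefix 'z': factor to N → z N' with N' → A A | x.
N has alternatives sharing prefix 'x': factor to N → x N'' with N'' → z | N.
A has alternatives sharing prefix 'z': factor to A → z A' with A' → ε | M.

S ::= y x | z S | x N; N ::= z N' | x N''; A ::= x A z | y S | z A'; M ::= z z | x S; N' ::= A A | x; N'' ::= z | N; A' ::= ε | M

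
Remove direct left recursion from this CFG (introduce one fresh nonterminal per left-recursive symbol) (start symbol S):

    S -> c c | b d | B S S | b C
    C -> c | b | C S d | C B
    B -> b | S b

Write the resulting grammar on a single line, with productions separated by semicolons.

Left recursion appears on C.
For C: α = {S d, B}, β = {c, b}. Rewrite as C → β C' and C' → α C' | ε.

S -> c c | b d | B S S | b C; C -> c C' | b C'; B -> b | S b; C' -> S d C' | B C' | eps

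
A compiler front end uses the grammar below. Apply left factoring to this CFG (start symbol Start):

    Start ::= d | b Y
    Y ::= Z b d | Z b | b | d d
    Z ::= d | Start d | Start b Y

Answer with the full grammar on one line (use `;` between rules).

Y has alternatives sharing prefix 'Z b': factor to Y → Z b Y1 with Y1 → d | ε.
Z has alternatives sharing prefix 'Start': factor to Z → Start Z1 with Z1 → d | b Y.

Start ::= d | b Y; Y ::= b | d d | Z b Y1; Z ::= d | Start Z1; Y1 ::= d | ε; Z1 ::= d | b Y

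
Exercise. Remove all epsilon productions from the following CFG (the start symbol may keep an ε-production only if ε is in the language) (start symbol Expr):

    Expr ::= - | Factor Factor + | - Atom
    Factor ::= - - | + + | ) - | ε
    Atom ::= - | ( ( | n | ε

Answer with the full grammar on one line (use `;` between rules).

Expr ::= - | Factor Factor + | Factor + | + | - Atom; Factor ::= - - | + + | ) -; Atom ::= - | ( ( | n

Nullable set = {Atom, Factor}.
ε ∉ L(G), so no ε-production is kept.
For each production, add variants omitting each subset of nullable occurrences: Expr → Factor Factor + gives Factor Factor + | Factor + | +.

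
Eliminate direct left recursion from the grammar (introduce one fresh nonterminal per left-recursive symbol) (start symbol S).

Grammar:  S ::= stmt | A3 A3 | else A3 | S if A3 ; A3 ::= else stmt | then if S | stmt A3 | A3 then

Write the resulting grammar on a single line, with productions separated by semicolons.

S, A3 are directly left-recursive.
For S: α = {if A3}, β = {stmt, A3 A3, else A3}. Rewrite as S → β S' and S' → α S' | ε.
For A3: α = {then}, β = {else stmt, then if S, stmt A3}. Rewrite as A3 → β A3' and A3' → α A3' | ε.

S ::= stmt S' | A3 A3 S' | else A3 S'; A3 ::= else stmt A3' | then if S A3' | stmt A3 A3'; S' ::= if A3 S' | ε; A3' ::= then A3' | ε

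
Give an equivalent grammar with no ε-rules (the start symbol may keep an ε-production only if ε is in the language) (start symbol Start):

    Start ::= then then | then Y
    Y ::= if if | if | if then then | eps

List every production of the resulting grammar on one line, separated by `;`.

Nullable nonterminals: {Y}.
ε ∉ L(G), so no ε-production is kept.
Expand every rule over subsets of its nullable positions: Start → then Y gives then Y | then.

Start ::= then then | then Y | then; Y ::= if if | if | if then then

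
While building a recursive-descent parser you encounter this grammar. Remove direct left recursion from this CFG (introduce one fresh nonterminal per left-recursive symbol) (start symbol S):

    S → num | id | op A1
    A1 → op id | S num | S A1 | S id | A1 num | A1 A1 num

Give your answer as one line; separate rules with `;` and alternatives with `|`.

Left recursion appears on A1.
For A1: α = {num, A1 num}, β = {op id, S num, S A1, S id}. Rewrite as A1 → β A1' and A1' → α A1' | ε.

S → num | id | op A1; A1 → op id A1' | S num A1' | S A1 A1' | S id A1'; A1' → num A1' | A1 num A1' | eps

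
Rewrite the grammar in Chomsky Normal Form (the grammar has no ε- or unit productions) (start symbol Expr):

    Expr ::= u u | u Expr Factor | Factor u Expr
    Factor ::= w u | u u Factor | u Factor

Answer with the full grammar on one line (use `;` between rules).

Introduce a nonterminal for each terminal appearing in a rule of length ≥ 2: X1 → u, X2 → w.
Binarize each right-hand side of length ≥ 3 by chaining fresh nonterminals (Y1, Y2, …): affected rules were Expr → X1 Expr Factor; Expr → Factor X1 Expr; Factor → X1 X1 Factor.

Expr ::= X1 X1 | X1 Y1 | Factor Y2; Factor ::= X2 X1 | X1 Y3 | X1 Factor; X1 ::= u; X2 ::= w; Y1 ::= Expr Factor; Y2 ::= X1 Expr; Y3 ::= X1 Factor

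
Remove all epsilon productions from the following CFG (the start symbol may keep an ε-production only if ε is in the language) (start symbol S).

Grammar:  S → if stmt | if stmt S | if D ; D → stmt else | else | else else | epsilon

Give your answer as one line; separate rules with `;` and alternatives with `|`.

Nullable nonterminals: {D}.
ε ∉ L(G), so no ε-production is kept.
Expand every rule over subsets of its nullable positions: S → if D gives if D | if.

S → if stmt | if stmt S | if D | if; D → stmt else | else | else else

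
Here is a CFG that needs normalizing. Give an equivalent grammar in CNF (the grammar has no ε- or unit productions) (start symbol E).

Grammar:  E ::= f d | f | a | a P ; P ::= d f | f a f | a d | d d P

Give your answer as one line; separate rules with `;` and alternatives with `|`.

E ::= X1 X2 | f | a | X3 P; P ::= X2 X1 | X1 Y1 | X3 X2 | X2 Y2; X1 ::= f; X2 ::= d; X3 ::= a; Y1 ::= X3 X1; Y2 ::= X2 P

Introduce a nonterminal for each terminal appearing in a rule of length ≥ 2: X1 → f, X2 → d, X3 → a.
Binarize each right-hand side of length ≥ 3 by chaining fresh nonterminals (Y1, Y2, …): affected rules were P → X1 X3 X1; P → X2 X2 P.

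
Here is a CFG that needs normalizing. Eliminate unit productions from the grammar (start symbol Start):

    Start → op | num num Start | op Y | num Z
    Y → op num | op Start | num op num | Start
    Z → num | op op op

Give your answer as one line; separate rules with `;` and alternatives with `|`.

Unit pairs: Y ⇒* {Start}.
For each unit pair (A, B), copy every non-unit production of B to A, then drop all unit productions.

Start → op | num num Start | op Y | num Z; Y → op | num num Start | op Y | num Z | op num | op Start | num op num; Z → num | op op op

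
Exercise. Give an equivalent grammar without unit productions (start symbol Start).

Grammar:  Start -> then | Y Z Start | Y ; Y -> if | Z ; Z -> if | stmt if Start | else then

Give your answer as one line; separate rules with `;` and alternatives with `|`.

Unit pairs: Start ⇒* {Y, Z}; Y ⇒* {Z}.
For each unit pair (A, B), copy every non-unit production of B to A, then drop all unit productions.

Start -> if | stmt if Start | else then | then | Y Z Start; Y -> if | stmt if Start | else then; Z -> if | stmt if Start | else then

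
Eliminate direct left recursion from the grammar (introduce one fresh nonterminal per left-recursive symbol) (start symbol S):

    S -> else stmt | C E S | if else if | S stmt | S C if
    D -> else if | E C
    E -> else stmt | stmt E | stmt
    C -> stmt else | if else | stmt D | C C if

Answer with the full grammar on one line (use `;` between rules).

S, C are directly left-recursive.
For S: α = {stmt, C if}, β = {else stmt, C E S, if else if}. Rewrite as S → β S' and S' → α S' | ε.
For C: α = {C if}, β = {stmt else, if else, stmt D}. Rewrite as C → β C' and C' → α C' | ε.

S -> else stmt S' | C E S S' | if else if S'; D -> else if | E C; E -> else stmt | stmt E | stmt; C -> stmt else C' | if else C' | stmt D C'; S' -> stmt S' | C if S' | ε; C' -> C if C' | ε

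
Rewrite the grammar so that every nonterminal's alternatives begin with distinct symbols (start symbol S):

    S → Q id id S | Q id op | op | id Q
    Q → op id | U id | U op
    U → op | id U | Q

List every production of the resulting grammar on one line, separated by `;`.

S → op | id Q | Q id S'; Q → op id | U Q'; U → op | id U | Q; S' → id S | op; Q' → id | op

S has alternatives sharing prefix 'Q id': factor to S → Q id S' with S' → id S | op.
Q has alternatives sharing prefix 'U': factor to Q → U Q' with Q' → id | op.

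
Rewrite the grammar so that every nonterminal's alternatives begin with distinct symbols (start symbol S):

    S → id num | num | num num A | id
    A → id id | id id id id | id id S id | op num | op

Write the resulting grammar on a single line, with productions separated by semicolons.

S has alternatives sharing prefix 'id': factor to S → id S' with S' → num | ε.
S has alternatives sharing prefix 'num': factor to S → num S'' with S'' → ε | num A.
A has alternatives sharing prefix 'id id': factor to A → id id A' with A' → ε | id id | S id.
A has alternatives sharing prefix 'op': factor to A → op A'' with A'' → num | ε.

S → id S' | num S''; A → id id A' | op A''; S' → num | ε; S'' → ε | num A; A' → ε | id id | S id; A'' → num | ε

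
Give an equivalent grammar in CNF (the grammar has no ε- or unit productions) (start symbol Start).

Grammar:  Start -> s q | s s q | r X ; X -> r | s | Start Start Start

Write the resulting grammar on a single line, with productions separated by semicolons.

Introduce a nonterminal for each terminal appearing in a rule of length ≥ 2: X1 → s, X2 → q, X3 → r.
Binarize each right-hand side of length ≥ 3 by chaining fresh nonterminals (Y1, Y2, …): affected rules were Start → X1 X1 X2; X → Start Start Start.

Start -> X1 X2 | X1 Y1 | X3 X; X -> r | s | Start Y2; X1 -> s; X2 -> q; X3 -> r; Y1 -> X1 X2; Y2 -> Start Start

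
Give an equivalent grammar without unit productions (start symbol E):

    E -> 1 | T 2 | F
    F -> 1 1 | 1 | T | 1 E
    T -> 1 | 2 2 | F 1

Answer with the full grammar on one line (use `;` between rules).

Unit pairs: E ⇒* {F, T}; F ⇒* {T}.
For each unit pair (A, B), copy every non-unit production of B to A, then drop all unit productions.

E -> 1 | T 2 | 1 1 | 1 E | 2 2 | F 1; F -> 1 1 | 1 | 1 E | 2 2 | F 1; T -> 1 | 2 2 | F 1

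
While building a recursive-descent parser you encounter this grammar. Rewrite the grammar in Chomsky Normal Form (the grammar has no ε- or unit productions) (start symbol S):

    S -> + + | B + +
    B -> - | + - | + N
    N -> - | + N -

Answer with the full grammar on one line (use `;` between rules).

Introduce a nonterminal for each terminal appearing in a rule of length ≥ 2: X1 → +, X2 → -.
Binarize each right-hand side of length ≥ 3 by chaining fresh nonterminals (Y1, Y2, …): affected rules were S → B X1 X1; N → X1 N X2.

S -> X1 X1 | B Y1; B -> - | X1 X2 | X1 N; N -> - | X1 Y2; X1 -> +; X2 -> -; Y1 -> X1 X1; Y2 -> N X2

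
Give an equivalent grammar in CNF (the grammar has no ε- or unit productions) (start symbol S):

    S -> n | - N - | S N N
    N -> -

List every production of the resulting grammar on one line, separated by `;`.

S -> n | X1 Y1 | S Y2; N -> -; X1 -> -; Y1 -> N X1; Y2 -> N N

Introduce a nonterminal for each terminal appearing in a rule of length ≥ 2: X1 → -.
Binarize each right-hand side of length ≥ 3 by chaining fresh nonterminals (Y1, Y2, …): affected rules were S → X1 N X1; S → S N N.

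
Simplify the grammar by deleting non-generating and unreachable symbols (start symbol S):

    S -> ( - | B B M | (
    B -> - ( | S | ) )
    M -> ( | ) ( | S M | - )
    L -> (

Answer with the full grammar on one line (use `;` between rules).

S -> ( - | B B M | (; B -> - ( | S | ) ); M -> ( | ) ( | S M | - )

Generating nonterminals: {B, L, M, S}.
Reachable from S after that: {B, M, S}.
Removed useless symbols: {L} and every production mentioning them.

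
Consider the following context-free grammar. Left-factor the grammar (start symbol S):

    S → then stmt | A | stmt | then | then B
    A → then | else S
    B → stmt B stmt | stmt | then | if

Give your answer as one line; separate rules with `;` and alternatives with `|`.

S has alternatives sharing prefix 'then': factor to S → then S' with S' → stmt | ε | B.
B has alternatives sharing prefix 'stmt': factor to B → stmt B' with B' → B stmt | ε.

S → A | stmt | then S'; A → then | else S; B → then | if | stmt B'; S' → stmt | ε | B; B' → B stmt | ε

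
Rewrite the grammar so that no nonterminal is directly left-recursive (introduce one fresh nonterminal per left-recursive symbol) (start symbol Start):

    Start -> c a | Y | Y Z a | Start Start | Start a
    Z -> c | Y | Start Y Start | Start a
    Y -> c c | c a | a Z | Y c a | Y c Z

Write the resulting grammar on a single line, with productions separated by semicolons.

Directly left-recursive nonterminals: Start, Y.
For Start: α = {Start, a}, β = {c a, Y, Y Z a}. Rewrite as Start → β Start1 and Start1 → α Start1 | ε.
For Y: α = {c a, c Z}, β = {c c, c a, a Z}. Rewrite as Y → β Y1 and Y1 → α Y1 | ε.

Start -> c a Start1 | Y Start1 | Y Z a Start1; Z -> c | Y | Start Y Start | Start a; Y -> c c Y1 | c a Y1 | a Z Y1; Start1 -> Start Start1 | a Start1 | ε; Y1 -> c a Y1 | c Z Y1 | ε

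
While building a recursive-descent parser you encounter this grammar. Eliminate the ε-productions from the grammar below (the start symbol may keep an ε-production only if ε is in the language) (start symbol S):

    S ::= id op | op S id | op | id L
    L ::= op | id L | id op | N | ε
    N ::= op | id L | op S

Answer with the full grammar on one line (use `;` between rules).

The nullable symbols are {L}.
ε ∉ L(G), so no ε-production is kept.
Add the nullable-subset variants: S → id L gives id L | id. L → id L gives id L | id. N → id L gives id L | id.

S ::= id op | op S id | op | id L | id; L ::= op | id L | id | id op | N; N ::= op | id L | id | op S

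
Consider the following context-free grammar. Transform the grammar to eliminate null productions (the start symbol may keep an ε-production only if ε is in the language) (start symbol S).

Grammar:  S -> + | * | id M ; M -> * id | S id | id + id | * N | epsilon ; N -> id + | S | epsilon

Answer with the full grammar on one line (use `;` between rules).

S -> + | * | id M | id; M -> * id | S id | id + id | * N | *; N -> id + | S

Nullable set = {M, N}.
ε ∉ L(G), so no ε-production is kept.
Expand every rule over subsets of its nullable positions: S → id M gives id M | id. M → * N gives * N | *.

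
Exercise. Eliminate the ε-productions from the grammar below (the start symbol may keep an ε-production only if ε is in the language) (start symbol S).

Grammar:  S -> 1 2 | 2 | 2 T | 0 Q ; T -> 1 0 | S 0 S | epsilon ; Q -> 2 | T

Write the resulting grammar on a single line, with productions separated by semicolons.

S -> 1 2 | 2 | 2 T | 0 Q | 0; T -> 1 0 | S 0 S; Q -> 2 | T

Nullable nonterminals: {Q, T}.
ε ∉ L(G), so no ε-production is kept.
For each production, add variants omitting each subset of nullable occurrences: S → 0 Q gives 0 Q | 0.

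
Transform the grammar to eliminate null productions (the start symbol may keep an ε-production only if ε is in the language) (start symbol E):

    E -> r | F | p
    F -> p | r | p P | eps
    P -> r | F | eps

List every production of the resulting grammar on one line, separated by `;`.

E -> r | F | p | eps; F -> p | r | p P; P -> r | F

The nullable symbols are {E, F, P}.
ε ∈ L(G) since E is nullable, so keep E → ε.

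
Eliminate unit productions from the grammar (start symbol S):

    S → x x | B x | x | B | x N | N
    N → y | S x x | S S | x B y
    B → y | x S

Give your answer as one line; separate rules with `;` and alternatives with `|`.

S → y | x S | x x | B x | x | x N | S x x | S S | x B y; N → y | S x x | S S | x B y; B → y | x S

Unit pairs: S ⇒* {B, N}.
For each unit pair (A, B), copy every non-unit production of B to A, then drop all unit productions.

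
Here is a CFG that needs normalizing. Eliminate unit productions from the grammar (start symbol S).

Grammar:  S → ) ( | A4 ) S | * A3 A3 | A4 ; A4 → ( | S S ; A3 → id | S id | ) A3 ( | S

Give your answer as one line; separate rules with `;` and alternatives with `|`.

Unit pairs: A3 ⇒* {A4, S}; S ⇒* {A4}.
For every A with A ⇒* B via unit rules, add B's non-unit alternatives to A; then delete every rule of the form X → Y.

S → ( | S S | ) ( | A4 ) S | * A3 A3; A4 → ( | S S; A3 → ( | S S | ) ( | A4 ) S | * A3 A3 | id | S id | ) A3 (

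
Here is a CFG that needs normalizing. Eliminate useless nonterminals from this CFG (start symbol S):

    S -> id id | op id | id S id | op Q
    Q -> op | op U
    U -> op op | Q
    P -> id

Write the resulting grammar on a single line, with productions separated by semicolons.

Generating nonterminals: {P, Q, S, U}.
Reachable from S after that: {Q, S, U}.
Removed useless symbols: {P} and every production mentioning them.

S -> id id | op id | id S id | op Q; Q -> op | op U; U -> op op | Q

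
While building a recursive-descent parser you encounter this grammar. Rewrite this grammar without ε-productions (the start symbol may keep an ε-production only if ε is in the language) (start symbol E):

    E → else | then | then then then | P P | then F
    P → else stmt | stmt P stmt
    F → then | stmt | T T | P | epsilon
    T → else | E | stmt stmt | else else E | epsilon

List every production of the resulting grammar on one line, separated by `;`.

Nullable nonterminals: {F, T}.
ε ∉ L(G), so no ε-production is kept.
For each production, add variants omitting each subset of nullable occurrences: F → T T gives T T | T.

E → else | then | then then then | P P | then F; P → else stmt | stmt P stmt; F → then | stmt | T T | T | P; T → else | E | stmt stmt | else else E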